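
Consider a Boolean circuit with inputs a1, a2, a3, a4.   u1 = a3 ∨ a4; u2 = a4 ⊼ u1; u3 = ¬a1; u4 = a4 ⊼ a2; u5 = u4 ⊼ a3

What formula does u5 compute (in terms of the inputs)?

u4 = a4 ⊼ a2
u5 = u4 ⊼ a3 = (a4 ⊼ a2) ⊼ a3

(a4 ⊼ a2) ⊼ a3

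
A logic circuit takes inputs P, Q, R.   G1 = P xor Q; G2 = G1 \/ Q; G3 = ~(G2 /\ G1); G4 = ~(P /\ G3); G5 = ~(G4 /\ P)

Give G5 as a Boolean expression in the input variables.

~((~(P /\ (~(((P xor Q) \/ Q) /\ (P xor Q))))) /\ P)

G1 = P xor Q
G2 = G1 \/ Q = (P xor Q) \/ Q
G3 = ~(G2 /\ G1) = ~(((P xor Q) \/ Q) /\ (P xor Q))
G4 = ~(P /\ G3) = ~(P /\ (~(((P xor Q) \/ Q) /\ (P xor Q))))
G5 = ~(G4 /\ P) = ~((~(P /\ (~(((P xor Q) \/ Q) /\ (P xor Q))))) /\ P)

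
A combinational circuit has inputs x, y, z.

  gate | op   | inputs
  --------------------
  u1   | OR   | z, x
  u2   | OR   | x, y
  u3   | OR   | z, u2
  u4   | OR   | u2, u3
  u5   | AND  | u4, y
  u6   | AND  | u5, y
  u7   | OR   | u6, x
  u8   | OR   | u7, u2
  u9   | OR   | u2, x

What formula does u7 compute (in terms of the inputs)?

((((x OR y) OR (z OR (x OR y))) AND y) AND y) OR x

u2 = x OR y
u3 = z OR u2 = z OR (x OR y)
u4 = u2 OR u3 = (x OR y) OR (z OR (x OR y))
u5 = u4 AND y = ((x OR y) OR (z OR (x OR y))) AND y
u6 = u5 AND y = (((x OR y) OR (z OR (x OR y))) AND y) AND y
u7 = u6 OR x = ((((x OR y) OR (z OR (x OR y))) AND y) AND y) OR x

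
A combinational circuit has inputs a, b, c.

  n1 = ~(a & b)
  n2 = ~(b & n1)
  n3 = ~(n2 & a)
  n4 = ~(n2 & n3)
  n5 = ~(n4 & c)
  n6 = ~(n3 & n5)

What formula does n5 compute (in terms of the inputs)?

~((~((~(b & (~(a & b)))) & (~((~(b & (~(a & b)))) & a)))) & c)

n1 = ~(a & b)
n2 = ~(b & n1) = ~(b & (~(a & b)))
n3 = ~(n2 & a) = ~((~(b & (~(a & b)))) & a)
n4 = ~(n2 & n3) = ~((~(b & (~(a & b)))) & (~((~(b & (~(a & b)))) & a)))
n5 = ~(n4 & c) = ~((~((~(b & (~(a & b)))) & (~((~(b & (~(a & b)))) & a)))) & c)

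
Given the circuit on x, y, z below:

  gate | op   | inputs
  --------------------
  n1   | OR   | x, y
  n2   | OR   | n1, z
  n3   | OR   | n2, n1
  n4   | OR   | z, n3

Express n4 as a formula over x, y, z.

z OR (((x OR y) OR z) OR (x OR y))

n1 = x OR y
n2 = n1 OR z = (x OR y) OR z
n3 = n2 OR n1 = ((x OR y) OR z) OR (x OR y)
n4 = z OR n3 = z OR (((x OR y) OR z) OR (x OR y))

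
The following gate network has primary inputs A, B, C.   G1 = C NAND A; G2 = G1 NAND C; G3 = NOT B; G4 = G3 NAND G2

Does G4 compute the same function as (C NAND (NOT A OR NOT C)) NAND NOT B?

G1 = C NAND A
G2 = G1 NAND C = (C NAND A) NAND C
G3 = NOT B
G4 = G3 NAND G2 = NOT B NAND ((C NAND A) NAND C)
At A=0, B=0, C=0: circuit gives 0, formula gives 0.
At A=0, B=0, C=1: circuit gives 1, formula gives 1.
Agrees on all 8 inputs.

Yes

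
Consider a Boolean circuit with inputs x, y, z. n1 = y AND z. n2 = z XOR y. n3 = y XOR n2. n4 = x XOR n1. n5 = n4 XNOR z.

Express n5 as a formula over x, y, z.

n1 = y AND z
n4 = x XOR n1 = x XOR (y AND z)
n5 = n4 XNOR z = (x XOR (y AND z)) XNOR z

(x XOR (y AND z)) XNOR z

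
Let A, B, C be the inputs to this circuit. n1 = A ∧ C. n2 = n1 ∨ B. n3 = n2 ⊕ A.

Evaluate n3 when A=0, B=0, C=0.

0

n1 = 0 ∧ 0 = 0
n2 = 0 ∨ 0 = 0
n3 = 0 ⊕ 0 = 0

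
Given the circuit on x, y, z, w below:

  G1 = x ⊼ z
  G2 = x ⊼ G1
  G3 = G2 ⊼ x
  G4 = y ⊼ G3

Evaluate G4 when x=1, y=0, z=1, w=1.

G1 = 1 ⊼ 1 = 0
G2 = 1 ⊼ 0 = 1
G3 = 1 ⊼ 1 = 0
G4 = 0 ⊼ 0 = 1

1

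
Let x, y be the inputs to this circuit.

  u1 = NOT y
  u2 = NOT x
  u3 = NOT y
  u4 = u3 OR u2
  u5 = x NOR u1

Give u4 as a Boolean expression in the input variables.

NOT y OR NOT x

u2 = NOT x
u3 = NOT y
u4 = u3 OR u2 = NOT y OR NOT x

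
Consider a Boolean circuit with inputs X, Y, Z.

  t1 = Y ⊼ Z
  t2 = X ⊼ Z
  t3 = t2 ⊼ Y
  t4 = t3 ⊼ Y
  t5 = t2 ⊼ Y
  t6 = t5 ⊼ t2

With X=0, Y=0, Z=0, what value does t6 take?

t2 = 0 ⊼ 0 = 1
t5 = 1 ⊼ 0 = 1
t6 = 1 ⊼ 1 = 0

0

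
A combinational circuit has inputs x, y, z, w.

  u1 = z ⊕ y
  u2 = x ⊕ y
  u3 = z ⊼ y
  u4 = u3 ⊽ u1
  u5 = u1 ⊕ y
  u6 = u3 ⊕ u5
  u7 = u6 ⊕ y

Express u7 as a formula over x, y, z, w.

((z ⊼ y) ⊕ ((z ⊕ y) ⊕ y)) ⊕ y

u1 = z ⊕ y
u3 = z ⊼ y
u5 = u1 ⊕ y = (z ⊕ y) ⊕ y
u6 = u3 ⊕ u5 = (z ⊼ y) ⊕ ((z ⊕ y) ⊕ y)
u7 = u6 ⊕ y = ((z ⊼ y) ⊕ ((z ⊕ y) ⊕ y)) ⊕ y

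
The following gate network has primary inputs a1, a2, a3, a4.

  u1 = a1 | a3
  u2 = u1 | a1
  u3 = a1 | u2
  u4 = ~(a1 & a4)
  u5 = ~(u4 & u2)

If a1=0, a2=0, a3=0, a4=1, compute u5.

u1 = 0 | 0 = 0
u2 = 0 | 0 = 0
u4 = ~(0 & 1) = 1
u5 = ~(1 & 0) = 1

1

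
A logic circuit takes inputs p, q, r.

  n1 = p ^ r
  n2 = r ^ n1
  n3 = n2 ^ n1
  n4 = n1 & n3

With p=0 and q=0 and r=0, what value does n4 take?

n1 = 0 ^ 0 = 0
n2 = 0 ^ 0 = 0
n3 = 0 ^ 0 = 0
n4 = 0 & 0 = 0

0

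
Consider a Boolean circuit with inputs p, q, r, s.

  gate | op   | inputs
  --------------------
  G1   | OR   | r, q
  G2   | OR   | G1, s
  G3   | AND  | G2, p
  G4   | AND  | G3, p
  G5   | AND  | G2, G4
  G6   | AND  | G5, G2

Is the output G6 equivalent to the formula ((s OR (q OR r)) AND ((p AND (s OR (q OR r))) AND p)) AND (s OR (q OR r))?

G1 = r OR q
G2 = G1 OR s = (r OR q) OR s
G3 = G2 AND p = ((r OR q) OR s) AND p
G4 = G3 AND p = (((r OR q) OR s) AND p) AND p
G5 = G2 AND G4 = ((r OR q) OR s) AND ((((r OR q) OR s) AND p) AND p)
G6 = G5 AND G2 = (((r OR q) OR s) AND ((((r OR q) OR s) AND p) AND p)) AND ((r OR q) OR s)
At p=0, q=0, r=0, s=0: circuit gives 0, formula gives 0.
At p=1, q=0, r=0, s=1: circuit gives 1, formula gives 1.
Agrees on all 16 inputs.

Yes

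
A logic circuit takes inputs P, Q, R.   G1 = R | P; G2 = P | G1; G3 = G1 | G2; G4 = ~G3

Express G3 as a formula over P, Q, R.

G1 = R | P
G2 = P | G1 = P | (R | P)
G3 = G1 | G2 = (R | P) | (P | (R | P))

(R | P) | (P | (R | P))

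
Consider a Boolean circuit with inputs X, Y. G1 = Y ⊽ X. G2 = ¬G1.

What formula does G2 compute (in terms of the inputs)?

G1 = Y ⊽ X
G2 = ¬G1 = ¬(Y ⊽ X)

¬(Y ⊽ X)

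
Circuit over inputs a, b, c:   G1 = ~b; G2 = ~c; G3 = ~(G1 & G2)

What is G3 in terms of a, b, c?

G1 = ~b
G2 = ~c
G3 = ~(G1 & G2) = ~(~b & ~c)

~(~b & ~c)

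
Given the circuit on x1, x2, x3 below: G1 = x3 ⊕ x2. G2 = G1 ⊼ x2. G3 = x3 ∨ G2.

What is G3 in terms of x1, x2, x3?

x3 ∨ ((x3 ⊕ x2) ⊼ x2)

G1 = x3 ⊕ x2
G2 = G1 ⊼ x2 = (x3 ⊕ x2) ⊼ x2
G3 = x3 ∨ G2 = x3 ∨ ((x3 ⊕ x2) ⊼ x2)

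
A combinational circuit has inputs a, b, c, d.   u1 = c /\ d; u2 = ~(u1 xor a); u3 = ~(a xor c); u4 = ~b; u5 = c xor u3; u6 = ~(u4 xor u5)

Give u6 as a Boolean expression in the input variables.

u3 = ~(a xor c)
u4 = ~b
u5 = c xor u3 = c xor (~(a xor c))
u6 = ~(u4 xor u5) = ~(~b xor (c xor (~(a xor c))))

~(~b xor (c xor (~(a xor c))))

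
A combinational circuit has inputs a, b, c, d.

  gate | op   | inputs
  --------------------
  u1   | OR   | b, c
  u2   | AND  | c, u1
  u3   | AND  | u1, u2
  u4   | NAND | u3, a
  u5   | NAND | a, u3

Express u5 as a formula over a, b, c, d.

u1 = b OR c
u2 = c AND u1 = c AND (b OR c)
u3 = u1 AND u2 = (b OR c) AND (c AND (b OR c))
u5 = a NAND u3 = a NAND ((b OR c) AND (c AND (b OR c)))

a NAND ((b OR c) AND (c AND (b OR c)))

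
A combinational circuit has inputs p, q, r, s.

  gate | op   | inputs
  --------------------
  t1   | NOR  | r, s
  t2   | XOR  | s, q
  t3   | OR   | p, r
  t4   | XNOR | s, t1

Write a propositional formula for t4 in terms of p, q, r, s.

s XNOR (r NOR s)

t1 = r NOR s
t4 = s XNOR t1 = s XNOR (r NOR s)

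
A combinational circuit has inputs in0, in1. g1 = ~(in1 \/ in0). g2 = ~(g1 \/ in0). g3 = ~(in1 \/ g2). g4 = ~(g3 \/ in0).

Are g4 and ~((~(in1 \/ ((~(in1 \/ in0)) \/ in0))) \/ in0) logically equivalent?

g1 = ~(in1 \/ in0)
g2 = ~(g1 \/ in0) = ~((~(in1 \/ in0)) \/ in0)
g3 = ~(in1 \/ g2) = ~(in1 \/ (~((~(in1 \/ in0)) \/ in0)))
g4 = ~(g3 \/ in0) = ~((~(in1 \/ (~((~(in1 \/ in0)) \/ in0)))) \/ in0)
At in0=0, in1=0: circuit gives 0, formula gives 1.

No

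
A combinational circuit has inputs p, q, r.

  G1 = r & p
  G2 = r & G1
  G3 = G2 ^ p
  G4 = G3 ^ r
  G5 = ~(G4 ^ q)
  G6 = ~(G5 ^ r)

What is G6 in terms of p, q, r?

G1 = r & p
G2 = r & G1 = r & (r & p)
G3 = G2 ^ p = (r & (r & p)) ^ p
G4 = G3 ^ r = ((r & (r & p)) ^ p) ^ r
G5 = ~(G4 ^ q) = ~((((r & (r & p)) ^ p) ^ r) ^ q)
G6 = ~(G5 ^ r) = ~((~((((r & (r & p)) ^ p) ^ r) ^ q)) ^ r)

~((~((((r & (r & p)) ^ p) ^ r) ^ q)) ^ r)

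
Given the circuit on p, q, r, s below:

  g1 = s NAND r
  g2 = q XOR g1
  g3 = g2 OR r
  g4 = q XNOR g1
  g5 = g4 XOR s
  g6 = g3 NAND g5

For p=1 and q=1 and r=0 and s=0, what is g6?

g1 = 0 NAND 0 = 1
g2 = 1 XOR 1 = 0
g3 = 0 OR 0 = 0
g4 = 1 XNOR 1 = 1
g5 = 1 XOR 0 = 1
g6 = 0 NAND 1 = 1

1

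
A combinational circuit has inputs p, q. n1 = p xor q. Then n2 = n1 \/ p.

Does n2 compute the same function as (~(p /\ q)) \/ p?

No

n1 = p xor q
n2 = n1 \/ p = (p xor q) \/ p
At p=0, q=0: circuit gives 0, formula gives 1.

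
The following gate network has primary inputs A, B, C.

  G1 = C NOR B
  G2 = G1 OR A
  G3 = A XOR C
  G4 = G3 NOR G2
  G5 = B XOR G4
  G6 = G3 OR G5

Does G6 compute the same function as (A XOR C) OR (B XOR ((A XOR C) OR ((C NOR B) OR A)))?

G1 = C NOR B
G2 = G1 OR A = (C NOR B) OR A
G3 = A XOR C
G4 = G3 NOR G2 = (A XOR C) NOR ((C NOR B) OR A)
G5 = B XOR G4 = B XOR ((A XOR C) NOR ((C NOR B) OR A))
G6 = G3 OR G5 = (A XOR C) OR (B XOR ((A XOR C) NOR ((C NOR B) OR A)))
At A=0, B=0, C=0: circuit gives 0, formula gives 1.

No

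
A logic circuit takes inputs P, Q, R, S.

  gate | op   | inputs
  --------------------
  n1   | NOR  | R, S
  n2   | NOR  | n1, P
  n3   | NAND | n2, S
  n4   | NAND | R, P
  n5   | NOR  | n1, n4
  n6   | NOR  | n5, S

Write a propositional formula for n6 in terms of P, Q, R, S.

n1 = R NOR S
n4 = R NAND P
n5 = n1 NOR n4 = (R NOR S) NOR (R NAND P)
n6 = n5 NOR S = ((R NOR S) NOR (R NAND P)) NOR S

((R NOR S) NOR (R NAND P)) NOR S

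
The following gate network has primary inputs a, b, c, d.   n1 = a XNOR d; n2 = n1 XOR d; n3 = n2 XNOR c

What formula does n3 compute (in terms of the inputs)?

n1 = a XNOR d
n2 = n1 XOR d = (a XNOR d) XOR d
n3 = n2 XNOR c = ((a XNOR d) XOR d) XNOR c

((a XNOR d) XOR d) XNOR c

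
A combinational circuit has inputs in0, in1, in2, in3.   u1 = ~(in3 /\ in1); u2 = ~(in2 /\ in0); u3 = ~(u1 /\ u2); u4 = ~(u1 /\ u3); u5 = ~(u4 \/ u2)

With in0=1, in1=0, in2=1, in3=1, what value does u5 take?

1

u1 = ~(1 /\ 0) = 1
u2 = ~(1 /\ 1) = 0
u3 = ~(1 /\ 0) = 1
u4 = ~(1 /\ 1) = 0
u5 = ~(0 \/ 0) = 1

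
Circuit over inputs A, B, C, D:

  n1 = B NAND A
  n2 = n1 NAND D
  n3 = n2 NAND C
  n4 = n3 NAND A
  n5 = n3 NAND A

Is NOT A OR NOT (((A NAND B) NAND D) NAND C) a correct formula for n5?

n1 = B NAND A
n2 = n1 NAND D = (B NAND A) NAND D
n3 = n2 NAND C = ((B NAND A) NAND D) NAND C
n5 = n3 NAND A = (((B NAND A) NAND D) NAND C) NAND A
At A=1, B=0, C=0, D=0: circuit gives 0, formula gives 0.
At A=0, B=0, C=0, D=0: circuit gives 1, formula gives 1.
Agrees on all 16 inputs.

Yes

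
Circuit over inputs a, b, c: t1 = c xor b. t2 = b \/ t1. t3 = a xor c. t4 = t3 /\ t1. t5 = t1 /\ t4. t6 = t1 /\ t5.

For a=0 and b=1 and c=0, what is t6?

t1 = 0 xor 1 = 1
t3 = 0 xor 0 = 0
t4 = 0 /\ 1 = 0
t5 = 1 /\ 0 = 0
t6 = 1 /\ 0 = 0

0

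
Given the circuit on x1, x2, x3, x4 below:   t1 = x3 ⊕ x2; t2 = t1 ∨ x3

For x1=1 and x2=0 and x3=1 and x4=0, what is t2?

t1 = 1 ⊕ 0 = 1
t2 = 1 ∨ 1 = 1

1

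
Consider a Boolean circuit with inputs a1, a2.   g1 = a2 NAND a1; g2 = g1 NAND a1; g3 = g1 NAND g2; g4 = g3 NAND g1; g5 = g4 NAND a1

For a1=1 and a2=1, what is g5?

0

g1 = 1 NAND 1 = 0
g2 = 0 NAND 1 = 1
g3 = 0 NAND 1 = 1
g4 = 1 NAND 0 = 1
g5 = 1 NAND 1 = 0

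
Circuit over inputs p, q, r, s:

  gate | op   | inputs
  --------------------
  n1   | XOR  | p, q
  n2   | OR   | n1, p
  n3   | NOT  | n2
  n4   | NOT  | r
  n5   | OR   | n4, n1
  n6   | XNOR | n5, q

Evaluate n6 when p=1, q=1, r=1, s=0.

n1 = 1 XOR 1 = 0
n4 = NOT 1 = 0
n5 = 0 OR 0 = 0
n6 = 0 XNOR 1 = 0

0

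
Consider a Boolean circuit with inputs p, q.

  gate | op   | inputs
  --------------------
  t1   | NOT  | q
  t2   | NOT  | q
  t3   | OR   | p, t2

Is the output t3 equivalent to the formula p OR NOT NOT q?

No

t2 = NOT q
t3 = p OR t2 = p OR NOT q
At p=0, q=0: circuit gives 1, formula gives 0.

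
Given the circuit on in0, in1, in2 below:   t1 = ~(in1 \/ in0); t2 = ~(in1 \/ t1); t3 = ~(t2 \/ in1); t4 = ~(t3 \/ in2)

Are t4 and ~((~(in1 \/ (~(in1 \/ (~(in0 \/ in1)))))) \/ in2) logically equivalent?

Yes

t1 = ~(in1 \/ in0)
t2 = ~(in1 \/ t1) = ~(in1 \/ (~(in1 \/ in0)))
t3 = ~(t2 \/ in1) = ~((~(in1 \/ (~(in1 \/ in0)))) \/ in1)
t4 = ~(t3 \/ in2) = ~((~((~(in1 \/ (~(in1 \/ in0)))) \/ in1)) \/ in2)
At in0=0, in1=0, in2=0: circuit gives 0, formula gives 0.
At in0=0, in1=1, in2=0: circuit gives 1, formula gives 1.
Agrees on all 8 inputs.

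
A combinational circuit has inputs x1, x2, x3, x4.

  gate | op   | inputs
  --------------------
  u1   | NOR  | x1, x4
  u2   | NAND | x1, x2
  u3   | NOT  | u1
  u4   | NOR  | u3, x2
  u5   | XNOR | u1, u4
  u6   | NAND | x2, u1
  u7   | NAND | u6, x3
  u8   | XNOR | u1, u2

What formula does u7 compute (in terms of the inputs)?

(x2 NAND (x1 NOR x4)) NAND x3

u1 = x1 NOR x4
u6 = x2 NAND u1 = x2 NAND (x1 NOR x4)
u7 = u6 NAND x3 = (x2 NAND (x1 NOR x4)) NAND x3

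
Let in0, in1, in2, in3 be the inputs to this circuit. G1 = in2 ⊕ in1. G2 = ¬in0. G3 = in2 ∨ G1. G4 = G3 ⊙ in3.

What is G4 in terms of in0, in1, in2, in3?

(in2 ∨ (in2 ⊕ in1)) ⊙ in3

G1 = in2 ⊕ in1
G3 = in2 ∨ G1 = in2 ∨ (in2 ⊕ in1)
G4 = G3 ⊙ in3 = (in2 ∨ (in2 ⊕ in1)) ⊙ in3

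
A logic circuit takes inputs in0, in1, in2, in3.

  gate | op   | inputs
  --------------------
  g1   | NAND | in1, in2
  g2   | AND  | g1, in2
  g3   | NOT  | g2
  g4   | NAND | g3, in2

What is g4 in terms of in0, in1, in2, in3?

g1 = in1 NAND in2
g2 = g1 AND in2 = (in1 NAND in2) AND in2
g3 = NOT g2 = NOT ((in1 NAND in2) AND in2)
g4 = g3 NAND in2 = NOT ((in1 NAND in2) AND in2) NAND in2

NOT ((in1 NAND in2) AND in2) NAND in2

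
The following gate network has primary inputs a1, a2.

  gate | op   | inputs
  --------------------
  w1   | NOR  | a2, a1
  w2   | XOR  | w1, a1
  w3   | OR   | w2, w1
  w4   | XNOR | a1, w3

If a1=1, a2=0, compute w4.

w1 = 0 NOR 1 = 0
w2 = 0 XOR 1 = 1
w3 = 1 OR 0 = 1
w4 = 1 XNOR 1 = 1

1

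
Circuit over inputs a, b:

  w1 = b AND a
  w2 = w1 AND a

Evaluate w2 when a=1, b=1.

1

w1 = 1 AND 1 = 1
w2 = 1 AND 1 = 1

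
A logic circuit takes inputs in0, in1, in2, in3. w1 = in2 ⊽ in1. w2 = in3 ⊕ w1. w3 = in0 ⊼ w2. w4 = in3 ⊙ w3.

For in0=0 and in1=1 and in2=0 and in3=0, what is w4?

0

w1 = 0 ⊽ 1 = 0
w2 = 0 ⊕ 0 = 0
w3 = 0 ⊼ 0 = 1
w4 = 0 ⊙ 1 = 0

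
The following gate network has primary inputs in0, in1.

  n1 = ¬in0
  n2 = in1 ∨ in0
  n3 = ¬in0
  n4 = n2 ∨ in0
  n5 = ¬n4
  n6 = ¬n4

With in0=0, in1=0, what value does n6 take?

1

n2 = 0 ∨ 0 = 0
n4 = 0 ∨ 0 = 0
n6 = ¬0 = 1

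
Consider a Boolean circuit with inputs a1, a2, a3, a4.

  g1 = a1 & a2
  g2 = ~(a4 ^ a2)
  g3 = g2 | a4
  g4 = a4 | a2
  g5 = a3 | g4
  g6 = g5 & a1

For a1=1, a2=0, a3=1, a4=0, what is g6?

g4 = 0 | 0 = 0
g5 = 1 | 0 = 1
g6 = 1 & 1 = 1

1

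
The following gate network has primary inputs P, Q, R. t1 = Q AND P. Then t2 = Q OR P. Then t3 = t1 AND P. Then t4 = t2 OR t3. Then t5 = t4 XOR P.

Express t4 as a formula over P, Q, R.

t1 = Q AND P
t2 = Q OR P
t3 = t1 AND P = (Q AND P) AND P
t4 = t2 OR t3 = (Q OR P) OR ((Q AND P) AND P)

(Q OR P) OR ((Q AND P) AND P)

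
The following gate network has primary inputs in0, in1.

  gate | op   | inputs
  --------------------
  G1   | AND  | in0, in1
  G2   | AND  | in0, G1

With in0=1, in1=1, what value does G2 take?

G1 = 1 AND 1 = 1
G2 = 1 AND 1 = 1

1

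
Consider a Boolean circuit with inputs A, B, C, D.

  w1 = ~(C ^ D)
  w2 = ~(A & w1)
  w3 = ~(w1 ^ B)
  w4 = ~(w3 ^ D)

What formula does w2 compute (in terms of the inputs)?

w1 = ~(C ^ D)
w2 = ~(A & w1) = ~(A & (~(C ^ D)))

~(A & (~(C ^ D)))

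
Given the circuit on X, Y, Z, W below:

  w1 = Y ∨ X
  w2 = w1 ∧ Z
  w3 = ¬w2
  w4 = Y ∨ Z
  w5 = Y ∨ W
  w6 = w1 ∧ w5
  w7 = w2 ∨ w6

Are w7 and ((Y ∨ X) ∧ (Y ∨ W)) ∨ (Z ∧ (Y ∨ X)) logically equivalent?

w1 = Y ∨ X
w2 = w1 ∧ Z = (Y ∨ X) ∧ Z
w5 = Y ∨ W
w6 = w1 ∧ w5 = (Y ∨ X) ∧ (Y ∨ W)
w7 = w2 ∨ w6 = ((Y ∨ X) ∧ Z) ∨ ((Y ∨ X) ∧ (Y ∨ W))
At X=0, Y=0, Z=0, W=0: circuit gives 0, formula gives 0.
At X=0, Y=1, Z=0, W=0: circuit gives 1, formula gives 1.
Agrees on all 16 inputs.

Yes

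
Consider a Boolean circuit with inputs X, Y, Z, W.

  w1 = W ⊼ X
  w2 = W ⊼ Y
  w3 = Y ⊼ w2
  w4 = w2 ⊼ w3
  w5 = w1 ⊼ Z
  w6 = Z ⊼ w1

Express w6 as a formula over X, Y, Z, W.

Z ⊼ (W ⊼ X)

w1 = W ⊼ X
w6 = Z ⊼ w1 = Z ⊼ (W ⊼ X)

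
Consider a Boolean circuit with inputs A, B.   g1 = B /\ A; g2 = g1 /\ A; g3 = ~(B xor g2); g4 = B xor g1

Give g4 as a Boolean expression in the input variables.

g1 = B /\ A
g4 = B xor g1 = B xor (B /\ A)

B xor (B /\ A)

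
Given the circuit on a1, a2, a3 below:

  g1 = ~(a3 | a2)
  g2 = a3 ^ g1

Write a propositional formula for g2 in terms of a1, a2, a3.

g1 = ~(a3 | a2)
g2 = a3 ^ g1 = a3 ^ (~(a3 | a2))

a3 ^ (~(a3 | a2))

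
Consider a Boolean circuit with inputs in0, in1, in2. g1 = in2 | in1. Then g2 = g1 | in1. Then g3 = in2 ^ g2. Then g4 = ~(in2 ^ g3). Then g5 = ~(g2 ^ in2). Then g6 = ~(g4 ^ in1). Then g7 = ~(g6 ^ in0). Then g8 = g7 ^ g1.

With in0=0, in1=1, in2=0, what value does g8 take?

g1 = 0 | 1 = 1
g2 = 1 | 1 = 1
g3 = 0 ^ 1 = 1
g4 = ~(0 ^ 1) = 0
g6 = ~(0 ^ 1) = 0
g7 = ~(0 ^ 0) = 1
g8 = 1 ^ 1 = 0

0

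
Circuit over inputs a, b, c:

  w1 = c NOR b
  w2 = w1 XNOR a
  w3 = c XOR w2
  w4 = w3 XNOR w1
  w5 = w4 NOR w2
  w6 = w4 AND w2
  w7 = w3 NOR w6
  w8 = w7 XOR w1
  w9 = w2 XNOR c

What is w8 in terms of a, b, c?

((c XOR ((c NOR b) XNOR a)) NOR (((c XOR ((c NOR b) XNOR a)) XNOR (c NOR b)) AND ((c NOR b) XNOR a))) XOR (c NOR b)

w1 = c NOR b
w2 = w1 XNOR a = (c NOR b) XNOR a
w3 = c XOR w2 = c XOR ((c NOR b) XNOR a)
w4 = w3 XNOR w1 = (c XOR ((c NOR b) XNOR a)) XNOR (c NOR b)
w6 = w4 AND w2 = ((c XOR ((c NOR b) XNOR a)) XNOR (c NOR b)) AND ((c NOR b) XNOR a)
w7 = w3 NOR w6 = (c XOR ((c NOR b) XNOR a)) NOR (((c XOR ((c NOR b) XNOR a)) XNOR (c NOR b)) AND ((c NOR b) XNOR a))
w8 = w7 XOR w1 = ((c XOR ((c NOR b) XNOR a)) NOR (((c XOR ((c NOR b) XNOR a)) XNOR (c NOR b)) AND ((c NOR b) XNOR a))) XOR (c NOR b)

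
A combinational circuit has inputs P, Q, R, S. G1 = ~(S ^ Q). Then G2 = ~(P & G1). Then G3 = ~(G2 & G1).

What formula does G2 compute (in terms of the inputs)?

~(P & (~(S ^ Q)))

G1 = ~(S ^ Q)
G2 = ~(P & G1) = ~(P & (~(S ^ Q)))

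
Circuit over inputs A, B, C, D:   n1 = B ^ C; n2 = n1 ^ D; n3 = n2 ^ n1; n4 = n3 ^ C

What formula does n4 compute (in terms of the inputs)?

(((B ^ C) ^ D) ^ (B ^ C)) ^ C

n1 = B ^ C
n2 = n1 ^ D = (B ^ C) ^ D
n3 = n2 ^ n1 = ((B ^ C) ^ D) ^ (B ^ C)
n4 = n3 ^ C = (((B ^ C) ^ D) ^ (B ^ C)) ^ C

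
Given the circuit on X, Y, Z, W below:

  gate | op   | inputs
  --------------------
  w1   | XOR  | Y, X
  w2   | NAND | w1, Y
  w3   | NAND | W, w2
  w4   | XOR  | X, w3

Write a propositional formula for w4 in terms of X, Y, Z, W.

X XOR (W NAND ((Y XOR X) NAND Y))

w1 = Y XOR X
w2 = w1 NAND Y = (Y XOR X) NAND Y
w3 = W NAND w2 = W NAND ((Y XOR X) NAND Y)
w4 = X XOR w3 = X XOR (W NAND ((Y XOR X) NAND Y))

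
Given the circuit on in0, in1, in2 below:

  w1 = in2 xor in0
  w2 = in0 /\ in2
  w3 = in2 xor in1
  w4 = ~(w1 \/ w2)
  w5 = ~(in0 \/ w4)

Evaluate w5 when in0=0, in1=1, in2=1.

1

w1 = 1 xor 0 = 1
w2 = 0 /\ 1 = 0
w4 = ~(1 \/ 0) = 0
w5 = ~(0 \/ 0) = 1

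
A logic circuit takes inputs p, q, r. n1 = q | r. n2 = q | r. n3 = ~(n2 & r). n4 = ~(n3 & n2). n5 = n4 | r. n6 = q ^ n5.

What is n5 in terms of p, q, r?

(~((~((q | r) & r)) & (q | r))) | r

n2 = q | r
n3 = ~(n2 & r) = ~((q | r) & r)
n4 = ~(n3 & n2) = ~((~((q | r) & r)) & (q | r))
n5 = n4 | r = (~((~((q | r) & r)) & (q | r))) | r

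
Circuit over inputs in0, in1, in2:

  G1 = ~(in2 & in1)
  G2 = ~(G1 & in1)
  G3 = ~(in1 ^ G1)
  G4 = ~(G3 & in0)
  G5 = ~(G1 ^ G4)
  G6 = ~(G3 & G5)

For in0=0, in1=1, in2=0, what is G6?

G1 = ~(0 & 1) = 1
G3 = ~(1 ^ 1) = 1
G4 = ~(1 & 0) = 1
G5 = ~(1 ^ 1) = 1
G6 = ~(1 & 1) = 0

0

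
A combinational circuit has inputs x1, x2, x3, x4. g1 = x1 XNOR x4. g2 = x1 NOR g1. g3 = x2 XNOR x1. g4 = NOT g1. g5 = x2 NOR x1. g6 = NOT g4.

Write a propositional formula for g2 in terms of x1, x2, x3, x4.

g1 = x1 XNOR x4
g2 = x1 NOR g1 = x1 NOR (x1 XNOR x4)

x1 NOR (x1 XNOR x4)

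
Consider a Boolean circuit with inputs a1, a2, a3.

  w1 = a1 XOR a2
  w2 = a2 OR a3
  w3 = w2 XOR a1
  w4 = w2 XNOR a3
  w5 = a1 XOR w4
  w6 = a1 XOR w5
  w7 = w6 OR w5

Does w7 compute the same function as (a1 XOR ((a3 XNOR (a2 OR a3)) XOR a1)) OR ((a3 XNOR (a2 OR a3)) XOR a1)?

Yes

w2 = a2 OR a3
w4 = w2 XNOR a3 = (a2 OR a3) XNOR a3
w5 = a1 XOR w4 = a1 XOR ((a2 OR a3) XNOR a3)
w6 = a1 XOR w5 = a1 XOR (a1 XOR ((a2 OR a3) XNOR a3))
w7 = w6 OR w5 = (a1 XOR (a1 XOR ((a2 OR a3) XNOR a3))) OR (a1 XOR ((a2 OR a3) XNOR a3))
At a1=0, a2=1, a3=0: circuit gives 0, formula gives 0.
At a1=0, a2=0, a3=0: circuit gives 1, formula gives 1.
Agrees on all 8 inputs.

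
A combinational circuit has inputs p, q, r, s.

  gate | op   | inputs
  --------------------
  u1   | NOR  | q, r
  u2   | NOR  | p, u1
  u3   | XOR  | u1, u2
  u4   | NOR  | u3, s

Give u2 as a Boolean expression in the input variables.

p NOR (q NOR r)

u1 = q NOR r
u2 = p NOR u1 = p NOR (q NOR r)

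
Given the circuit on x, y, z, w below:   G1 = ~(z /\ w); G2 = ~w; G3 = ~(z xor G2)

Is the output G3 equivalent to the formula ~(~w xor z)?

G2 = ~w
G3 = ~(z xor G2) = ~(z xor ~w)
At x=0, y=0, z=0, w=0: circuit gives 0, formula gives 0.
At x=0, y=0, z=0, w=1: circuit gives 1, formula gives 1.
Agrees on all 16 inputs.

Yes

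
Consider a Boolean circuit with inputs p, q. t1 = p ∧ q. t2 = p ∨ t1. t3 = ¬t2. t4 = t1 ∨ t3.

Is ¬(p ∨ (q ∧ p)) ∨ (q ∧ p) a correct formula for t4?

t1 = p ∧ q
t2 = p ∨ t1 = p ∨ (p ∧ q)
t3 = ¬t2 = ¬(p ∨ (p ∧ q))
t4 = t1 ∨ t3 = (p ∧ q) ∨ ¬(p ∨ (p ∧ q))
At p=1, q=0: circuit gives 0, formula gives 0.
At p=0, q=0: circuit gives 1, formula gives 1.
Agrees on all 4 inputs.

Yes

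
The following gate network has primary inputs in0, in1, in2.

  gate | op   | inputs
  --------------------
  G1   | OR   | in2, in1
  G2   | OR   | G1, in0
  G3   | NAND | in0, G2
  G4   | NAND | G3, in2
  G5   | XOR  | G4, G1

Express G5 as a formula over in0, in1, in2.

G1 = in2 OR in1
G2 = G1 OR in0 = (in2 OR in1) OR in0
G3 = in0 NAND G2 = in0 NAND ((in2 OR in1) OR in0)
G4 = G3 NAND in2 = (in0 NAND ((in2 OR in1) OR in0)) NAND in2
G5 = G4 XOR G1 = ((in0 NAND ((in2 OR in1) OR in0)) NAND in2) XOR (in2 OR in1)

((in0 NAND ((in2 OR in1) OR in0)) NAND in2) XOR (in2 OR in1)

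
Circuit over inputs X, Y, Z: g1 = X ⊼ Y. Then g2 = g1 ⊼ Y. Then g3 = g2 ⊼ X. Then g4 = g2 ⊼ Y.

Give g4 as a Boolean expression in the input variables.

((X ⊼ Y) ⊼ Y) ⊼ Y

g1 = X ⊼ Y
g2 = g1 ⊼ Y = (X ⊼ Y) ⊼ Y
g4 = g2 ⊼ Y = ((X ⊼ Y) ⊼ Y) ⊼ Y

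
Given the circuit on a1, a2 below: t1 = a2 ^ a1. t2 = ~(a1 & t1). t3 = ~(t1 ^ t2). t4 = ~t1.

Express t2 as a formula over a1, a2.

~(a1 & (a2 ^ a1))

t1 = a2 ^ a1
t2 = ~(a1 & t1) = ~(a1 & (a2 ^ a1))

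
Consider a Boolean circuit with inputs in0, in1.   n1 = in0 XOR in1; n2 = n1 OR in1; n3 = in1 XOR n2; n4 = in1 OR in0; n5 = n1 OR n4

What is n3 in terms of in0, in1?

n1 = in0 XOR in1
n2 = n1 OR in1 = (in0 XOR in1) OR in1
n3 = in1 XOR n2 = in1 XOR ((in0 XOR in1) OR in1)

in1 XOR ((in0 XOR in1) OR in1)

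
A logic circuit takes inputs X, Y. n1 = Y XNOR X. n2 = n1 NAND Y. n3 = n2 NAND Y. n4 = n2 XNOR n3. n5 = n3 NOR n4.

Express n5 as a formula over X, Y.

n1 = Y XNOR X
n2 = n1 NAND Y = (Y XNOR X) NAND Y
n3 = n2 NAND Y = ((Y XNOR X) NAND Y) NAND Y
n4 = n2 XNOR n3 = ((Y XNOR X) NAND Y) XNOR (((Y XNOR X) NAND Y) NAND Y)
n5 = n3 NOR n4 = (((Y XNOR X) NAND Y) NAND Y) NOR (((Y XNOR X) NAND Y) XNOR (((Y XNOR X) NAND Y) NAND Y))

(((Y XNOR X) NAND Y) NAND Y) NOR (((Y XNOR X) NAND Y) XNOR (((Y XNOR X) NAND Y) NAND Y))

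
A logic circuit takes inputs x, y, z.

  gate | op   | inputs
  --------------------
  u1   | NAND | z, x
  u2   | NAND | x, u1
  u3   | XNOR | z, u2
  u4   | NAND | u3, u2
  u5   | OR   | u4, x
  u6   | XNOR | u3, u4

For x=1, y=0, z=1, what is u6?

0

u1 = 1 NAND 1 = 0
u2 = 1 NAND 0 = 1
u3 = 1 XNOR 1 = 1
u4 = 1 NAND 1 = 0
u6 = 1 XNOR 0 = 0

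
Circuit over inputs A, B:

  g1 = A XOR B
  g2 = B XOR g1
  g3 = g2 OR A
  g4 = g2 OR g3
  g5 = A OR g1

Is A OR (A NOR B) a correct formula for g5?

No

g1 = A XOR B
g5 = A OR g1 = A OR (A XOR B)
At A=0, B=0: circuit gives 0, formula gives 1.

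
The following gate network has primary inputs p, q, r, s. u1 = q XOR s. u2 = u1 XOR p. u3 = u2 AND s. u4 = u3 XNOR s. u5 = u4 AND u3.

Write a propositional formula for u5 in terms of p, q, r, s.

((((q XOR s) XOR p) AND s) XNOR s) AND (((q XOR s) XOR p) AND s)

u1 = q XOR s
u2 = u1 XOR p = (q XOR s) XOR p
u3 = u2 AND s = ((q XOR s) XOR p) AND s
u4 = u3 XNOR s = (((q XOR s) XOR p) AND s) XNOR s
u5 = u4 AND u3 = ((((q XOR s) XOR p) AND s) XNOR s) AND (((q XOR s) XOR p) AND s)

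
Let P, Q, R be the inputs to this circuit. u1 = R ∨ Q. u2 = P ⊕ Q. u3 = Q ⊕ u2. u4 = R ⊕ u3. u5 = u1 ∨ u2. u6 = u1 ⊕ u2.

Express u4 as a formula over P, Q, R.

R ⊕ (Q ⊕ (P ⊕ Q))

u2 = P ⊕ Q
u3 = Q ⊕ u2 = Q ⊕ (P ⊕ Q)
u4 = R ⊕ u3 = R ⊕ (Q ⊕ (P ⊕ Q))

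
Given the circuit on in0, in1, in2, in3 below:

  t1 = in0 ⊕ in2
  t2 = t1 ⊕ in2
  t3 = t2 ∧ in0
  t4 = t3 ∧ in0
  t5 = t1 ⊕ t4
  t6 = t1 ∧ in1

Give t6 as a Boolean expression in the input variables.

t1 = in0 ⊕ in2
t6 = t1 ∧ in1 = (in0 ⊕ in2) ∧ in1

(in0 ⊕ in2) ∧ in1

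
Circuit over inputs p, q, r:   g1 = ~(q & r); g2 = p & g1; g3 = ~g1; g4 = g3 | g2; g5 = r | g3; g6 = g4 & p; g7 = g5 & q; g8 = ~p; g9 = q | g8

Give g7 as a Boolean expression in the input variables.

g1 = ~(q & r)
g3 = ~g1 = ~(~(q & r))
g5 = r | g3 = r | ~(~(q & r))
g7 = g5 & q = (r | ~(~(q & r))) & q

(r | ~(~(q & r))) & q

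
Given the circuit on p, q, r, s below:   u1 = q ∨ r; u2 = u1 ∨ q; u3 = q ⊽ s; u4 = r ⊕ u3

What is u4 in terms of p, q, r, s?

r ⊕ (q ⊽ s)

u3 = q ⊽ s
u4 = r ⊕ u3 = r ⊕ (q ⊽ s)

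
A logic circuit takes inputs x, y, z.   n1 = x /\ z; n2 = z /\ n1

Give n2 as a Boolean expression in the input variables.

z /\ (x /\ z)

n1 = x /\ z
n2 = z /\ n1 = z /\ (x /\ z)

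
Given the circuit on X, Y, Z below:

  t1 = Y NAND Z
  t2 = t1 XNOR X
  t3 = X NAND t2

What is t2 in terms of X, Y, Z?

t1 = Y NAND Z
t2 = t1 XNOR X = (Y NAND Z) XNOR X

(Y NAND Z) XNOR X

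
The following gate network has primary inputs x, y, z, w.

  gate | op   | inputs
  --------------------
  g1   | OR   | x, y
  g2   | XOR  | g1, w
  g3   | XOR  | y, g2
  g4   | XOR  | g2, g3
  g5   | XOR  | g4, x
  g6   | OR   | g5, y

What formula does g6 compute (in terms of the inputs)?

((((x OR y) XOR w) XOR (y XOR ((x OR y) XOR w))) XOR x) OR y

g1 = x OR y
g2 = g1 XOR w = (x OR y) XOR w
g3 = y XOR g2 = y XOR ((x OR y) XOR w)
g4 = g2 XOR g3 = ((x OR y) XOR w) XOR (y XOR ((x OR y) XOR w))
g5 = g4 XOR x = (((x OR y) XOR w) XOR (y XOR ((x OR y) XOR w))) XOR x
g6 = g5 OR y = ((((x OR y) XOR w) XOR (y XOR ((x OR y) XOR w))) XOR x) OR y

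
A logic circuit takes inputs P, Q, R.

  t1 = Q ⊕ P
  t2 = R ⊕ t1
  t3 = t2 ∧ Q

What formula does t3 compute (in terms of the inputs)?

t1 = Q ⊕ P
t2 = R ⊕ t1 = R ⊕ (Q ⊕ P)
t3 = t2 ∧ Q = (R ⊕ (Q ⊕ P)) ∧ Q

(R ⊕ (Q ⊕ P)) ∧ Q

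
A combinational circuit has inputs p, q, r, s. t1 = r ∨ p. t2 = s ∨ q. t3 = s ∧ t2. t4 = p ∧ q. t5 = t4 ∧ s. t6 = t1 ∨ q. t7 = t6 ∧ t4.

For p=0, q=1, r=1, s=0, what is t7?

0

t1 = 1 ∨ 0 = 1
t4 = 0 ∧ 1 = 0
t6 = 1 ∨ 1 = 1
t7 = 1 ∧ 0 = 0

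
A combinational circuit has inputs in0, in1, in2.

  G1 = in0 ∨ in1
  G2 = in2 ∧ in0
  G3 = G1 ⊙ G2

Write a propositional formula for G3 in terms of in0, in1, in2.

(in0 ∨ in1) ⊙ (in2 ∧ in0)

G1 = in0 ∨ in1
G2 = in2 ∧ in0
G3 = G1 ⊙ G2 = (in0 ∨ in1) ⊙ (in2 ∧ in0)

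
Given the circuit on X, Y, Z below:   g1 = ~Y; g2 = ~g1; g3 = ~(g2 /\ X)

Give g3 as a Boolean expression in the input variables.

~(~~Y /\ X)

g1 = ~Y
g2 = ~g1 = ~~Y
g3 = ~(g2 /\ X) = ~(~~Y /\ X)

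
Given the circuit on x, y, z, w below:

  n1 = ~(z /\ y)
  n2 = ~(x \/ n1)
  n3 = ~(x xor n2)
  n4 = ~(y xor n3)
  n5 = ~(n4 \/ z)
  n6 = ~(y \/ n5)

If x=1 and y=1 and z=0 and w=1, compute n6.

0

n1 = ~(0 /\ 1) = 1
n2 = ~(1 \/ 1) = 0
n3 = ~(1 xor 0) = 0
n4 = ~(1 xor 0) = 0
n5 = ~(0 \/ 0) = 1
n6 = ~(1 \/ 1) = 0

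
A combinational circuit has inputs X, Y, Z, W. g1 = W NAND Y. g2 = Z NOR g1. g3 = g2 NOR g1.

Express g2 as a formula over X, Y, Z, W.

Z NOR (W NAND Y)

g1 = W NAND Y
g2 = Z NOR g1 = Z NOR (W NAND Y)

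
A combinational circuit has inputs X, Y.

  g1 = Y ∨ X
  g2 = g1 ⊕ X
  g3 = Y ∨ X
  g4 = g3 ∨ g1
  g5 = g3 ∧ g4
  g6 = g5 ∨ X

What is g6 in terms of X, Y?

g1 = Y ∨ X
g3 = Y ∨ X
g4 = g3 ∨ g1 = (Y ∨ X) ∨ (Y ∨ X)
g5 = g3 ∧ g4 = (Y ∨ X) ∧ ((Y ∨ X) ∨ (Y ∨ X))
g6 = g5 ∨ X = ((Y ∨ X) ∧ ((Y ∨ X) ∨ (Y ∨ X))) ∨ X

((Y ∨ X) ∧ ((Y ∨ X) ∨ (Y ∨ X))) ∨ X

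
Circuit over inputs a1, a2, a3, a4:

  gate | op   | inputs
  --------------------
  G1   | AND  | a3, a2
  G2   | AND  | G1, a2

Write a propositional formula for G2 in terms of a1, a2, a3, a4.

(a3 AND a2) AND a2

G1 = a3 AND a2
G2 = G1 AND a2 = (a3 AND a2) AND a2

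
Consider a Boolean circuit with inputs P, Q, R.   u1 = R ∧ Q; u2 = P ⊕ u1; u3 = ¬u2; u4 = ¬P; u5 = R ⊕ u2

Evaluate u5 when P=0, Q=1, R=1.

0

u1 = 1 ∧ 1 = 1
u2 = 0 ⊕ 1 = 1
u5 = 1 ⊕ 1 = 0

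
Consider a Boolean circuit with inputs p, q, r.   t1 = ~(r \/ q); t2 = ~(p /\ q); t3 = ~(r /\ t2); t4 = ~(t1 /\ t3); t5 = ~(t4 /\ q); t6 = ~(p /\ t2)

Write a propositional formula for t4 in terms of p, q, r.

t1 = ~(r \/ q)
t2 = ~(p /\ q)
t3 = ~(r /\ t2) = ~(r /\ (~(p /\ q)))
t4 = ~(t1 /\ t3) = ~((~(r \/ q)) /\ (~(r /\ (~(p /\ q)))))

~((~(r \/ q)) /\ (~(r /\ (~(p /\ q)))))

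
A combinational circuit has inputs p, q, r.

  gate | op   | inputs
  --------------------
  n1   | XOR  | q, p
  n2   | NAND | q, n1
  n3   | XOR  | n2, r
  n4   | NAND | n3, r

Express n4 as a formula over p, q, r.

n1 = q XOR p
n2 = q NAND n1 = q NAND (q XOR p)
n3 = n2 XOR r = (q NAND (q XOR p)) XOR r
n4 = n3 NAND r = ((q NAND (q XOR p)) XOR r) NAND r

((q NAND (q XOR p)) XOR r) NAND r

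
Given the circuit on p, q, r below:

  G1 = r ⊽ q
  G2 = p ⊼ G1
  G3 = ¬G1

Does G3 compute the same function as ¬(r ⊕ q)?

No

G1 = r ⊽ q
G3 = ¬G1 = ¬(r ⊽ q)
At p=0, q=0, r=0: circuit gives 0, formula gives 1.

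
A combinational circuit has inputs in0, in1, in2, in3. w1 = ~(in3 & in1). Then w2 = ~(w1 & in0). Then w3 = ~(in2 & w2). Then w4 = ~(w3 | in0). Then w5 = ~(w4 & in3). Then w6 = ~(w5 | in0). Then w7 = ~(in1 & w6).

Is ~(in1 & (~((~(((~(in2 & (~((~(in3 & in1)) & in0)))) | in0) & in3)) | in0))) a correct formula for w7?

w1 = ~(in3 & in1)
w2 = ~(w1 & in0) = ~((~(in3 & in1)) & in0)
w3 = ~(in2 & w2) = ~(in2 & (~((~(in3 & in1)) & in0)))
w4 = ~(w3 | in0) = ~((~(in2 & (~((~(in3 & in1)) & in0)))) | in0)
w5 = ~(w4 & in3) = ~((~((~(in2 & (~((~(in3 & in1)) & in0)))) | in0)) & in3)
w6 = ~(w5 | in0) = ~((~((~((~(in2 & (~((~(in3 & in1)) & in0)))) | in0)) & in3)) | in0)
w7 = ~(in1 & w6) = ~(in1 & (~((~((~((~(in2 & (~((~(in3 & in1)) & in0)))) | in0)) & in3)) | in0)))
At in0=0, in1=1, in2=0, in3=1: circuit gives 1, formula gives 0.

No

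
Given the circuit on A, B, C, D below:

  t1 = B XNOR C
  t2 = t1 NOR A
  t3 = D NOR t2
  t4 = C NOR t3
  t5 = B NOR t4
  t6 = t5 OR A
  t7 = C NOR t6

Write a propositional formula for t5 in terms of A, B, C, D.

B NOR (C NOR (D NOR ((B XNOR C) NOR A)))

t1 = B XNOR C
t2 = t1 NOR A = (B XNOR C) NOR A
t3 = D NOR t2 = D NOR ((B XNOR C) NOR A)
t4 = C NOR t3 = C NOR (D NOR ((B XNOR C) NOR A))
t5 = B NOR t4 = B NOR (C NOR (D NOR ((B XNOR C) NOR A)))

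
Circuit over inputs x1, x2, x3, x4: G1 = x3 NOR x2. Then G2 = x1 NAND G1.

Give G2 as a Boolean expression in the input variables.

G1 = x3 NOR x2
G2 = x1 NAND G1 = x1 NAND (x3 NOR x2)

x1 NAND (x3 NOR x2)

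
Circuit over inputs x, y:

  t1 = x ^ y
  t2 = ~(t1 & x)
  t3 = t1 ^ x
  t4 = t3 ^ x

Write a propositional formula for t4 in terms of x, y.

t1 = x ^ y
t3 = t1 ^ x = (x ^ y) ^ x
t4 = t3 ^ x = ((x ^ y) ^ x) ^ x

((x ^ y) ^ x) ^ x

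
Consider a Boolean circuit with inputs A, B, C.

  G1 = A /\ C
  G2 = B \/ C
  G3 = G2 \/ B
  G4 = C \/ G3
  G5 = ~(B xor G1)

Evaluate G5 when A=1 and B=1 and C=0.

0

G1 = 1 /\ 0 = 0
G5 = ~(1 xor 0) = 0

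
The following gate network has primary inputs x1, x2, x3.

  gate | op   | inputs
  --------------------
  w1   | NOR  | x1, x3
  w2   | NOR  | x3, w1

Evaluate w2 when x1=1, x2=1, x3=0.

w1 = 1 NOR 0 = 0
w2 = 0 NOR 0 = 1

1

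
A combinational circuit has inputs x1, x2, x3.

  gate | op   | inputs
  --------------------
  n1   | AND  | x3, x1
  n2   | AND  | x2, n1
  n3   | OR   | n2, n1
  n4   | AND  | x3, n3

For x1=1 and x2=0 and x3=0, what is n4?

n1 = 0 AND 1 = 0
n2 = 0 AND 0 = 0
n3 = 0 OR 0 = 0
n4 = 0 AND 0 = 0

0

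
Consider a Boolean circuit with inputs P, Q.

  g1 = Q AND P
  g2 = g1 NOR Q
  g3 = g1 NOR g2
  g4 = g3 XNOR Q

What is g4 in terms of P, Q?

((Q AND P) NOR ((Q AND P) NOR Q)) XNOR Q

g1 = Q AND P
g2 = g1 NOR Q = (Q AND P) NOR Q
g3 = g1 NOR g2 = (Q AND P) NOR ((Q AND P) NOR Q)
g4 = g3 XNOR Q = ((Q AND P) NOR ((Q AND P) NOR Q)) XNOR Q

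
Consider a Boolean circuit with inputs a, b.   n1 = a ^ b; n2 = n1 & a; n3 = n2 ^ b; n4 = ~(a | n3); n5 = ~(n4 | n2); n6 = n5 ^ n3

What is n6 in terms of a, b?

n1 = a ^ b
n2 = n1 & a = (a ^ b) & a
n3 = n2 ^ b = ((a ^ b) & a) ^ b
n4 = ~(a | n3) = ~(a | (((a ^ b) & a) ^ b))
n5 = ~(n4 | n2) = ~((~(a | (((a ^ b) & a) ^ b))) | ((a ^ b) & a))
n6 = n5 ^ n3 = (~((~(a | (((a ^ b) & a) ^ b))) | ((a ^ b) & a))) ^ (((a ^ b) & a) ^ b)

(~((~(a | (((a ^ b) & a) ^ b))) | ((a ^ b) & a))) ^ (((a ^ b) & a) ^ b)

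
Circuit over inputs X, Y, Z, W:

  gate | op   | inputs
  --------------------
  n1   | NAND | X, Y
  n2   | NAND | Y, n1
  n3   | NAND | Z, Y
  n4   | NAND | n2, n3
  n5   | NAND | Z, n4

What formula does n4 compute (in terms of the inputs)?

n1 = X NAND Y
n2 = Y NAND n1 = Y NAND (X NAND Y)
n3 = Z NAND Y
n4 = n2 NAND n3 = (Y NAND (X NAND Y)) NAND (Z NAND Y)

(Y NAND (X NAND Y)) NAND (Z NAND Y)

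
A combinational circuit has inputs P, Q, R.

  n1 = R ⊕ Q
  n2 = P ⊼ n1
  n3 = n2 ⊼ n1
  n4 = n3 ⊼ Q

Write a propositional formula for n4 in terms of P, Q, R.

n1 = R ⊕ Q
n2 = P ⊼ n1 = P ⊼ (R ⊕ Q)
n3 = n2 ⊼ n1 = (P ⊼ (R ⊕ Q)) ⊼ (R ⊕ Q)
n4 = n3 ⊼ Q = ((P ⊼ (R ⊕ Q)) ⊼ (R ⊕ Q)) ⊼ Q

((P ⊼ (R ⊕ Q)) ⊼ (R ⊕ Q)) ⊼ Q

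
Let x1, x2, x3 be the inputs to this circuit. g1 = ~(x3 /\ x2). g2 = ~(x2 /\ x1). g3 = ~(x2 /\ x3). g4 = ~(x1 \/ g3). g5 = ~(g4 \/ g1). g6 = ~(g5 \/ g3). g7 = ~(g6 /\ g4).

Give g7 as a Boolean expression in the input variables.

~((~((~((~(x1 \/ (~(x2 /\ x3)))) \/ (~(x3 /\ x2)))) \/ (~(x2 /\ x3)))) /\ (~(x1 \/ (~(x2 /\ x3)))))

g1 = ~(x3 /\ x2)
g3 = ~(x2 /\ x3)
g4 = ~(x1 \/ g3) = ~(x1 \/ (~(x2 /\ x3)))
g5 = ~(g4 \/ g1) = ~((~(x1 \/ (~(x2 /\ x3)))) \/ (~(x3 /\ x2)))
g6 = ~(g5 \/ g3) = ~((~((~(x1 \/ (~(x2 /\ x3)))) \/ (~(x3 /\ x2)))) \/ (~(x2 /\ x3)))
g7 = ~(g6 /\ g4) = ~((~((~((~(x1 \/ (~(x2 /\ x3)))) \/ (~(x3 /\ x2)))) \/ (~(x2 /\ x3)))) /\ (~(x1 \/ (~(x2 /\ x3)))))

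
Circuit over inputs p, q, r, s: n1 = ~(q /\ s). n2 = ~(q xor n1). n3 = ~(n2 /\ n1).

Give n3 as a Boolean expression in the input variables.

n1 = ~(q /\ s)
n2 = ~(q xor n1) = ~(q xor (~(q /\ s)))
n3 = ~(n2 /\ n1) = ~((~(q xor (~(q /\ s)))) /\ (~(q /\ s)))

~((~(q xor (~(q /\ s)))) /\ (~(q /\ s)))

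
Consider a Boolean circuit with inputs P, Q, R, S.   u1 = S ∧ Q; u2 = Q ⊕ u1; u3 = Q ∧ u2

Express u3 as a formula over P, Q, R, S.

u1 = S ∧ Q
u2 = Q ⊕ u1 = Q ⊕ (S ∧ Q)
u3 = Q ∧ u2 = Q ∧ (Q ⊕ (S ∧ Q))

Q ∧ (Q ⊕ (S ∧ Q))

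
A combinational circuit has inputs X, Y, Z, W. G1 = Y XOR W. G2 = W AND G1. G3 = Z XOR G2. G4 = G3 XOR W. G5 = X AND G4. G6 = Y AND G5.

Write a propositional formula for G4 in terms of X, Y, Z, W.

G1 = Y XOR W
G2 = W AND G1 = W AND (Y XOR W)
G3 = Z XOR G2 = Z XOR (W AND (Y XOR W))
G4 = G3 XOR W = (Z XOR (W AND (Y XOR W))) XOR W

(Z XOR (W AND (Y XOR W))) XOR W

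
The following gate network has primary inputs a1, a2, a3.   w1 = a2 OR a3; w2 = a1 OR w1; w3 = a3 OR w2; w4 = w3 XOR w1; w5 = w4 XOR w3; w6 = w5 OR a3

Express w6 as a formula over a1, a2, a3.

(((a3 OR (a1 OR (a2 OR a3))) XOR (a2 OR a3)) XOR (a3 OR (a1 OR (a2 OR a3)))) OR a3

w1 = a2 OR a3
w2 = a1 OR w1 = a1 OR (a2 OR a3)
w3 = a3 OR w2 = a3 OR (a1 OR (a2 OR a3))
w4 = w3 XOR w1 = (a3 OR (a1 OR (a2 OR a3))) XOR (a2 OR a3)
w5 = w4 XOR w3 = ((a3 OR (a1 OR (a2 OR a3))) XOR (a2 OR a3)) XOR (a3 OR (a1 OR (a2 OR a3)))
w6 = w5 OR a3 = (((a3 OR (a1 OR (a2 OR a3))) XOR (a2 OR a3)) XOR (a3 OR (a1 OR (a2 OR a3)))) OR a3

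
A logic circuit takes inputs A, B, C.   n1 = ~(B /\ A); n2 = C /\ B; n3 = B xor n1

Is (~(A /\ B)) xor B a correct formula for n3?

n1 = ~(B /\ A)
n3 = B xor n1 = B xor (~(B /\ A))
At A=0, B=1, C=0: circuit gives 0, formula gives 0.
At A=0, B=0, C=0: circuit gives 1, formula gives 1.
Agrees on all 8 inputs.

Yes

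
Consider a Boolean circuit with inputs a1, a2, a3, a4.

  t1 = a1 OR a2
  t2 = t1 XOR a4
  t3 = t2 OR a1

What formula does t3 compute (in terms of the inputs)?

t1 = a1 OR a2
t2 = t1 XOR a4 = (a1 OR a2) XOR a4
t3 = t2 OR a1 = ((a1 OR a2) XOR a4) OR a1

((a1 OR a2) XOR a4) OR a1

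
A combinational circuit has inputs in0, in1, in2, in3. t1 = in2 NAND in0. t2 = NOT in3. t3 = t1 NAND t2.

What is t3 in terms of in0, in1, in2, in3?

(in2 NAND in0) NAND NOT in3

t1 = in2 NAND in0
t2 = NOT in3
t3 = t1 NAND t2 = (in2 NAND in0) NAND NOT in3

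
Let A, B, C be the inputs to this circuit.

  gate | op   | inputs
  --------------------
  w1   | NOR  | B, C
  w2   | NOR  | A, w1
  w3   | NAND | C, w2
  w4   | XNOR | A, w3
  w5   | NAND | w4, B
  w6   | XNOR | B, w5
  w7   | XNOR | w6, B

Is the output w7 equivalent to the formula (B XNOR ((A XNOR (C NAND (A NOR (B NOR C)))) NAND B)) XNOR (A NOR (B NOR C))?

w1 = B NOR C
w2 = A NOR w1 = A NOR (B NOR C)
w3 = C NAND w2 = C NAND (A NOR (B NOR C))
w4 = A XNOR w3 = A XNOR (C NAND (A NOR (B NOR C)))
w5 = w4 NAND B = (A XNOR (C NAND (A NOR (B NOR C)))) NAND B
w6 = B XNOR w5 = B XNOR ((A XNOR (C NAND (A NOR (B NOR C)))) NAND B)
w7 = w6 XNOR B = (B XNOR ((A XNOR (C NAND (A NOR (B NOR C)))) NAND B)) XNOR B
At A=0, B=0, C=1: circuit gives 1, formula gives 0.

No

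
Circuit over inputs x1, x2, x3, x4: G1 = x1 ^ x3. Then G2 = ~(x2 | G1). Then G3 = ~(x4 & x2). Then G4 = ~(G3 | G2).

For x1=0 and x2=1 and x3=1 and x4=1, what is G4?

1

G1 = 0 ^ 1 = 1
G2 = ~(1 | 1) = 0
G3 = ~(1 & 1) = 0
G4 = ~(0 | 0) = 1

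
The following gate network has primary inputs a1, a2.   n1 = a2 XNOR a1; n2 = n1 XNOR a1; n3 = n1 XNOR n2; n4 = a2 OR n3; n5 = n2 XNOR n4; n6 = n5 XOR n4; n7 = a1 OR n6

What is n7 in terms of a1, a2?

n1 = a2 XNOR a1
n2 = n1 XNOR a1 = (a2 XNOR a1) XNOR a1
n3 = n1 XNOR n2 = (a2 XNOR a1) XNOR ((a2 XNOR a1) XNOR a1)
n4 = a2 OR n3 = a2 OR ((a2 XNOR a1) XNOR ((a2 XNOR a1) XNOR a1))
n5 = n2 XNOR n4 = ((a2 XNOR a1) XNOR a1) XNOR (a2 OR ((a2 XNOR a1) XNOR ((a2 XNOR a1) XNOR a1)))
n6 = n5 XOR n4 = (((a2 XNOR a1) XNOR a1) XNOR (a2 OR ((a2 XNOR a1) XNOR ((a2 XNOR a1) XNOR a1)))) XOR (a2 OR ((a2 XNOR a1) XNOR ((a2 XNOR a1) XNOR a1)))
n7 = a1 OR n6 = a1 OR ((((a2 XNOR a1) XNOR a1) XNOR (a2 OR ((a2 XNOR a1) XNOR ((a2 XNOR a1) XNOR a1)))) XOR (a2 OR ((a2 XNOR a1) XNOR ((a2 XNOR a1) XNOR a1))))

a1 OR ((((a2 XNOR a1) XNOR a1) XNOR (a2 OR ((a2 XNOR a1) XNOR ((a2 XNOR a1) XNOR a1)))) XOR (a2 OR ((a2 XNOR a1) XNOR ((a2 XNOR a1) XNOR a1))))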